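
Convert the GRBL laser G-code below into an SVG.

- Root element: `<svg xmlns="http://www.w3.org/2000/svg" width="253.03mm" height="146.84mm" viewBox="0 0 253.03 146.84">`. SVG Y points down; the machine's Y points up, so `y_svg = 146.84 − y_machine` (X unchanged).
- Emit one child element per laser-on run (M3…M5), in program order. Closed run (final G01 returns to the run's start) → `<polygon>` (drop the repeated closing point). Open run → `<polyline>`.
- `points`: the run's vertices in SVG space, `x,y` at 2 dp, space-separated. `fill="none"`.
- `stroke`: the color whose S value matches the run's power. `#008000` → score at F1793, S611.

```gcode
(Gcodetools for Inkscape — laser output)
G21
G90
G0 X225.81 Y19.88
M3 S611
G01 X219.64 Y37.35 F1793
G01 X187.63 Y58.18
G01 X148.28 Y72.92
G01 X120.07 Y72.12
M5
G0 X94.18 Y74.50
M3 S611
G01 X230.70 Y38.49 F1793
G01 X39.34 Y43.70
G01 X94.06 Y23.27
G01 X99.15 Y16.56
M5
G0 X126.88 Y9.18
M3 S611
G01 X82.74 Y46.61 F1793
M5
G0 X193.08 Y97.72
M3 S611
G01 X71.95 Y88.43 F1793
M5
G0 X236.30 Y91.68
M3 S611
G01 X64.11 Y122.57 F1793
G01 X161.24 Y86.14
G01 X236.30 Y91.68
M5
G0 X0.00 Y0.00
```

<svg xmlns="http://www.w3.org/2000/svg" width="253.03mm" height="146.84mm" viewBox="0 0 253.03 146.84">
  <polyline points="225.81,126.96 219.64,109.49 187.63,88.66 148.28,73.92 120.07,74.72" fill="none" stroke="#008000"/>
  <polyline points="94.18,72.34 230.70,108.35 39.34,103.14 94.06,123.57 99.15,130.28" fill="none" stroke="#008000"/>
  <polyline points="126.88,137.66 82.74,100.23" fill="none" stroke="#008000"/>
  <polyline points="193.08,49.12 71.95,58.41" fill="none" stroke="#008000"/>
  <polygon points="236.30,55.16 64.11,24.27 161.24,60.70" fill="none" stroke="#008000"/>
</svg>

Each laser-on run becomes one SVG element. Flip Y back into SVG space with y_svg = 146.84 − y_machine. Every run uses S611, so all elements get stroke `#008000` (score).

Run 1: The run is open, so emit a `<polyline>` with points (Y-flipped): 225.81,126.96 219.64,109.49 187.63,88.66 148.28,73.92 120.07,74.72.

Run 2: The run is open, so emit a `<polyline>` with points (Y-flipped): 94.18,72.34 230.70,108.35 39.34,103.14 94.06,123.57 99.15,130.28.

Run 3: The run is open, so emit a `<polyline>` with points (Y-flipped): 126.88,137.66 82.74,100.23.

Run 4: The run is open, so emit a `<polyline>` with points (Y-flipped): 193.08,49.12 71.95,58.41.

Run 5: The run returns to its start, so emit a `<polygon>` with points (Y-flipped): 236.30,55.16 64.11,24.27 161.24,60.70.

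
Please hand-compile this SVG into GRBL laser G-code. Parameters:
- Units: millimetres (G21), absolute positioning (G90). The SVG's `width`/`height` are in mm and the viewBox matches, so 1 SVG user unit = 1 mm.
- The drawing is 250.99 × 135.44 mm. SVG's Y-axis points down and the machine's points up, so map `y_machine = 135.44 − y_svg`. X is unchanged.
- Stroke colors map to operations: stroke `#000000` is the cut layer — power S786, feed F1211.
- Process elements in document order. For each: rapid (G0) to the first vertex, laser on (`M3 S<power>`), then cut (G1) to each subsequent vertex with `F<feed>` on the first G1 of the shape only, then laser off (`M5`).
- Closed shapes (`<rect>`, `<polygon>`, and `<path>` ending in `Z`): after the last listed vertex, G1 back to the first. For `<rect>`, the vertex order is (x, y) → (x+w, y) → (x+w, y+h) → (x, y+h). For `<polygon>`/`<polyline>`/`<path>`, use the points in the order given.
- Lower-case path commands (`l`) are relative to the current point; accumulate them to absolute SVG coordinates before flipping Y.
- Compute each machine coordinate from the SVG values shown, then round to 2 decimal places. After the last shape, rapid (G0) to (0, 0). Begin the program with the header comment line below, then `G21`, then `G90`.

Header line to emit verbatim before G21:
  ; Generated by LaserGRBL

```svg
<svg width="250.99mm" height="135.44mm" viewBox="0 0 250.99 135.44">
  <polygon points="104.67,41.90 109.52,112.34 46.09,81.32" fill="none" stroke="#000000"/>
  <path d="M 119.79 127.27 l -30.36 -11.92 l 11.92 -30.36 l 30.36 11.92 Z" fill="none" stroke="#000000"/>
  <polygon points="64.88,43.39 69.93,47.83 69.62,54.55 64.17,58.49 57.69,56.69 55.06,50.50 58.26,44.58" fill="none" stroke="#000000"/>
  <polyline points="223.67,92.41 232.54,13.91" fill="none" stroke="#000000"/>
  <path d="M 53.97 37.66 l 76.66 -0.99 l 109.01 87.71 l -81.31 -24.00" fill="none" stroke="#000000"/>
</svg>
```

; Generated by LaserGRBL
G21
G90
G0 X104.67 Y93.54
M3 S786
G1 X109.52 Y23.10 F1211
G1 X46.09 Y54.12
G1 X104.67 Y93.54
M5
G0 X119.79 Y8.17
M3 S786
G1 X89.43 Y20.09 F1211
G1 X101.35 Y50.45
G1 X131.71 Y38.53
G1 X119.79 Y8.17
M5
G0 X64.88 Y92.05
M3 S786
G1 X69.93 Y87.61 F1211
G1 X69.62 Y80.89
G1 X64.17 Y76.95
G1 X57.69 Y78.75
G1 X55.06 Y84.94
G1 X58.26 Y90.86
G1 X64.88 Y92.05
M5
G0 X223.67 Y43.03
M3 S786
G1 X232.54 Y121.53 F1211
M5
G0 X53.97 Y97.78
M3 S786
G1 X130.63 Y98.77 F1211
G1 X239.64 Y11.06
G1 X158.33 Y35.06
M5
G0 X0.00 Y0.00

1 u = 1 mm; y_m = 135.44 − y.

[1] `<polygon>` regular polygon, #000000→cut S786 F1211: (104.67,93.54) → (109.52,23.10) → (46.09,54.12) → (104.67,93.54) (closed)

[2] `<path>` regular polygon, #000000→cut S786 F1211: (119.79,8.17) → (89.43,20.09) → (101.35,50.45) → (131.71,38.53) → (119.79,8.17) (closed)

[3] `<polygon>` regular polygon, #000000→cut S786 F1211: (64.88,92.05) → (69.93,87.61) → (69.62,80.89) → (64.17,76.95) → (57.69,78.75) → (55.06,84.94) → (58.26,90.86) → (64.88,92.05) (closed)

[4] `<polyline>` line segment, #000000→cut S786 F1211: (223.67,43.03) → (232.54,121.53)

[5] `<path>` open polyline, #000000→cut S786 F1211: (53.97,97.78) → (130.63,98.77) → (239.64,11.06) → (158.33,35.06)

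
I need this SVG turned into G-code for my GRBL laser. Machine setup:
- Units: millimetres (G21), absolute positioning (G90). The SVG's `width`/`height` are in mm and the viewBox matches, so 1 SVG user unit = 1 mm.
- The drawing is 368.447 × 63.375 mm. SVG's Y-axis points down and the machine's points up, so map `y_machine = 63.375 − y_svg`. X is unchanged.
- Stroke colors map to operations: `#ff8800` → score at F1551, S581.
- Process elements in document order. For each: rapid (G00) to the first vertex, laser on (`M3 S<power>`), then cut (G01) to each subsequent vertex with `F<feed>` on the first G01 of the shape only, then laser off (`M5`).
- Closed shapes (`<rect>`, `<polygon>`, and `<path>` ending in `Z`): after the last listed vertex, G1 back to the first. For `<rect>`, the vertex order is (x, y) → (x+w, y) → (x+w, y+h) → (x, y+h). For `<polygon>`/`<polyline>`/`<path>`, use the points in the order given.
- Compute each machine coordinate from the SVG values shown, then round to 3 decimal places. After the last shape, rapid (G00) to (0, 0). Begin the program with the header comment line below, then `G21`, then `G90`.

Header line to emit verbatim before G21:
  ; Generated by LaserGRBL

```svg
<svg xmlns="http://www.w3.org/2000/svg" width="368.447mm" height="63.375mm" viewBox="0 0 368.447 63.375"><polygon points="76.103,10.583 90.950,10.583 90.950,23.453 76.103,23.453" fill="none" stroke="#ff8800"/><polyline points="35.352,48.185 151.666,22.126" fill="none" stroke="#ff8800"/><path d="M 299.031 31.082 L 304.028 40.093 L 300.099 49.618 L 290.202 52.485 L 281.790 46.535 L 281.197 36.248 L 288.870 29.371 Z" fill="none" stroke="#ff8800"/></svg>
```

; Generated by LaserGRBL
G21
G90
G00 X76.103 Y52.792
M3 S581
G01 X90.950 Y52.792 F1551
G01 X90.950 Y39.922
G01 X76.103 Y39.922
G01 X76.103 Y52.792
M5
G00 X35.352 Y15.190
M3 S581
G01 X151.666 Y41.249 F1551
M5
G00 X299.031 Y32.293
M3 S581
G01 X304.028 Y23.282 F1551
G01 X300.099 Y13.757
G01 X290.202 Y10.890
G01 X281.790 Y16.840
G01 X281.197 Y27.127
G01 X288.870 Y34.004
G01 X299.031 Y32.293
M5
G00 X0.000 Y0.000

viewBox `0 0 368.447 63.375` with mm width/height → 1 unit = 1 mm. Flip: y_m = 63.375 − y_svg.

**Shape 1** — `<polygon>` rectangle, stroke `#ff8800` → score (S581, F1551). Machine vertices: (76.103,52.792) → (90.950,52.792) → (90.950,39.922) → (76.103,39.922) → (76.103,52.792). Closed: final G1 returns to the first vertex.

**Shape 2** — `<polyline>` line segment, stroke `#ff8800` → score (S581, F1551). Machine vertices: (35.352,15.190) → (151.666,41.249). Open path.

**Shape 3** — `<path>` regular polygon, stroke `#ff8800` → score (S581, F1551). Machine vertices: (299.031,32.293) → (304.028,23.282) → (300.099,13.757) → (290.202,10.890) → (281.790,16.840) → (281.197,27.127) → (288.870,34.004) → (299.031,32.293). Closed: final G1 returns to the first vertex.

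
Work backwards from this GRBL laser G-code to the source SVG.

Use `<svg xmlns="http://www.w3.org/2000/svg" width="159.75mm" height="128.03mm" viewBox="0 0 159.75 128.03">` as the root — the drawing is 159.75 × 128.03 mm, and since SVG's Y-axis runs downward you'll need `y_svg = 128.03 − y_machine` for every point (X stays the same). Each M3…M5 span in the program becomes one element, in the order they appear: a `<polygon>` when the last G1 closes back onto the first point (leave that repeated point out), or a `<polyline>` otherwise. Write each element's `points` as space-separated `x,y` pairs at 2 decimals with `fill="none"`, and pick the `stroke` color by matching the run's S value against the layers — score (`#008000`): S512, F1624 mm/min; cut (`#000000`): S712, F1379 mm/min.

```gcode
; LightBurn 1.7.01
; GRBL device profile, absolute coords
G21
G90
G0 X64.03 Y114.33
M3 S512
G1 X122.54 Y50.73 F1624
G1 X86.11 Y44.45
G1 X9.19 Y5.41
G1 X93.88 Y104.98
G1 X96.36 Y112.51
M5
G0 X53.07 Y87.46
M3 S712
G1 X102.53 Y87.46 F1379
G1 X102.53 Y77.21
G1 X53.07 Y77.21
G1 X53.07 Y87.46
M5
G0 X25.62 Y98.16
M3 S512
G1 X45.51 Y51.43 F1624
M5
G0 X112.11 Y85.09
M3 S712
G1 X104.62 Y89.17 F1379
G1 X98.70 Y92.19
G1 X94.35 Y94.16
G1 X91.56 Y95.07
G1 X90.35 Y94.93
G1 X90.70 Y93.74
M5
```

<svg xmlns="http://www.w3.org/2000/svg" width="159.75mm" height="128.03mm" viewBox="0 0 159.75 128.03">
  <polyline points="64.03,13.70 122.54,77.30 86.11,83.58 9.19,122.62 93.88,23.05 96.36,15.52" fill="none" stroke="#008000"/>
  <polygon points="53.07,40.57 102.53,40.57 102.53,50.82 53.07,50.82" fill="none" stroke="#000000"/>
  <polyline points="25.62,29.87 45.51,76.60" fill="none" stroke="#008000"/>
  <polyline points="112.11,42.94 104.62,38.86 98.70,35.84 94.35,33.87 91.56,32.96 90.35,33.10 90.70,34.29" fill="none" stroke="#000000"/>
</svg>

Machine Y-up, SVG Y-down with viewBox height 128.03, so y_svg = 128.03 − y_machine; X carries over.

Run 1: power S512 maps to stroke `#008000` (score). The run is open, so emit a `<polyline>` with points (Y-flipped): 64.03,13.70 122.54,77.30 86.11,83.58 9.19,122.62 93.88,23.05 96.36,15.52.

Run 2: S712 ⇒ cut layer `#000000`. The run returns to its start, so emit a `<polygon>` with points (Y-flipped): 53.07,40.57 102.53,40.57 102.53,50.82 53.07,50.82.

Run 3: the run's S512 means `#008000` (score). The run is open, so emit a `<polyline>` with points (Y-flipped): 25.62,29.87 45.51,76.60.

Run 4: power S712 maps to stroke `#000000` (cut). The run is open, so emit a `<polyline>` with points (Y-flipped): 112.11,42.94 104.62,38.86 98.70,35.84 94.35,33.87 91.56,32.96 90.35,33.10 90.70,34.29.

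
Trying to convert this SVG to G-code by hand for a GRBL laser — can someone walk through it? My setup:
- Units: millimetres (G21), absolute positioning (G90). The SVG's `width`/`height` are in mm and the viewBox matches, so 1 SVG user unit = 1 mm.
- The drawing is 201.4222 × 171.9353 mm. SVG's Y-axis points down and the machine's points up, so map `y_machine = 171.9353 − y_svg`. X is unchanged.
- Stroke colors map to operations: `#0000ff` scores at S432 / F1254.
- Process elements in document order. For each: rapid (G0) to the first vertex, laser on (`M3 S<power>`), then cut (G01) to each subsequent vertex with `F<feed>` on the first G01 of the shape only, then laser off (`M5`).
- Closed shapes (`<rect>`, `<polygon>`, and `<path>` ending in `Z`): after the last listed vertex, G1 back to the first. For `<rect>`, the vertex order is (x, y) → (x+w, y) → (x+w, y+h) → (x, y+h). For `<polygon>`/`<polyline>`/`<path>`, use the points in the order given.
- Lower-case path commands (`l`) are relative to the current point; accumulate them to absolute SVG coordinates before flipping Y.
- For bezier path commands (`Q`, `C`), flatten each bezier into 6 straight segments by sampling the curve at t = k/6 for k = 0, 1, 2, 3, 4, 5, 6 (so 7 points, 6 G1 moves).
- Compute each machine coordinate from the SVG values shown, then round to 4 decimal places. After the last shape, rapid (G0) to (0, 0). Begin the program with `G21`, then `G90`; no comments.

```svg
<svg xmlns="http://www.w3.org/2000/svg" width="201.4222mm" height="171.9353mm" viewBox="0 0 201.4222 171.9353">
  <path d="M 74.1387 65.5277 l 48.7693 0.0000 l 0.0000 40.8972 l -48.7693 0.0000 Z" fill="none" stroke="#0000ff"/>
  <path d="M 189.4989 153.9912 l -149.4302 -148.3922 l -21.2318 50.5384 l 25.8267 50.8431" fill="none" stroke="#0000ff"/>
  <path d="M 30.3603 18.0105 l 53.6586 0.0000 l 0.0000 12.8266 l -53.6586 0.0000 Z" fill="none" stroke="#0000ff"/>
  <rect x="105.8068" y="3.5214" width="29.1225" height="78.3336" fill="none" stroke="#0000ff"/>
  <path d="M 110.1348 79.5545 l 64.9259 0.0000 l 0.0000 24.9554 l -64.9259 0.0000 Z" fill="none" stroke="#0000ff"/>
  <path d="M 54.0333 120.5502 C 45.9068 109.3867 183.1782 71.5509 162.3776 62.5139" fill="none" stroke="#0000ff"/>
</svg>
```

1 u = 1 mm; y_m = 171.9353 − y.

[1] `<path>` rectangle, #0000ff→score S432 F1254: (74.1387,106.4076) → (122.9080,106.4076) → (122.9080,65.5104) → (74.1387,65.5104) → (74.1387,106.4076) (closed)

[2] `<path>` open polyline, #0000ff→score S432 F1254: (189.4989,17.9441) → (40.0687,166.3363) → (18.8369,115.7979) → (44.6636,64.9548)

[3] `<path>` rectangle, #0000ff→score S432 F1254: (30.3603,153.9248) → (84.0189,153.9248) → (84.0189,141.0982) → (30.3603,141.0982) → (30.3603,153.9248) (closed)

[4] `<rect>` rectangle, #0000ff→score S432 F1254: (105.8068,168.4139) → (134.9293,168.4139) → (134.9293,90.0803) → (105.8068,90.0803) → (105.8068,168.4139) (closed)

[5] `<path>` rectangle, #0000ff→score S432 F1254: (110.1348,92.3808) → (175.0607,92.3808) → (175.0607,67.4254) → (110.1348,67.4254) → (110.1348,92.3808) (closed)

[6] `<path>` cubic bezier, #0000ff→score S432 F1254: (54.0333,51.3851) → (60.6816,58.9327) → (83.1331,69.3849) → (112.9582,81.2007) → (141.7272,92.8393) → (161.0102,102.7598) → (162.3776,109.4214)

G21
G90
G0 X74.1387 Y106.4076
M3 S432
G01 X122.9080 Y106.4076 F1254
G01 X122.9080 Y65.5104
G01 X74.1387 Y65.5104
G01 X74.1387 Y106.4076
M5
G0 X189.4989 Y17.9441
M3 S432
G01 X40.0687 Y166.3363 F1254
G01 X18.8369 Y115.7979
G01 X44.6636 Y64.9548
M5
G0 X30.3603 Y153.9248
M3 S432
G01 X84.0189 Y153.9248 F1254
G01 X84.0189 Y141.0982
G01 X30.3603 Y141.0982
G01 X30.3603 Y153.9248
M5
G0 X105.8068 Y168.4139
M3 S432
G01 X134.9293 Y168.4139 F1254
G01 X134.9293 Y90.0803
G01 X105.8068 Y90.0803
G01 X105.8068 Y168.4139
M5
G0 X110.1348 Y92.3808
M3 S432
G01 X175.0607 Y92.3808 F1254
G01 X175.0607 Y67.4254
G01 X110.1348 Y67.4254
G01 X110.1348 Y92.3808
M5
G0 X54.0333 Y51.3851
M3 S432
G01 X60.6816 Y58.9327 F1254
G01 X83.1331 Y69.3849
G01 X112.9582 Y81.2007
G01 X141.7272 Y92.8393
G01 X161.0102 Y102.7598
G01 X162.3776 Y109.4214
M5
G0 X0.0000 Y0.0000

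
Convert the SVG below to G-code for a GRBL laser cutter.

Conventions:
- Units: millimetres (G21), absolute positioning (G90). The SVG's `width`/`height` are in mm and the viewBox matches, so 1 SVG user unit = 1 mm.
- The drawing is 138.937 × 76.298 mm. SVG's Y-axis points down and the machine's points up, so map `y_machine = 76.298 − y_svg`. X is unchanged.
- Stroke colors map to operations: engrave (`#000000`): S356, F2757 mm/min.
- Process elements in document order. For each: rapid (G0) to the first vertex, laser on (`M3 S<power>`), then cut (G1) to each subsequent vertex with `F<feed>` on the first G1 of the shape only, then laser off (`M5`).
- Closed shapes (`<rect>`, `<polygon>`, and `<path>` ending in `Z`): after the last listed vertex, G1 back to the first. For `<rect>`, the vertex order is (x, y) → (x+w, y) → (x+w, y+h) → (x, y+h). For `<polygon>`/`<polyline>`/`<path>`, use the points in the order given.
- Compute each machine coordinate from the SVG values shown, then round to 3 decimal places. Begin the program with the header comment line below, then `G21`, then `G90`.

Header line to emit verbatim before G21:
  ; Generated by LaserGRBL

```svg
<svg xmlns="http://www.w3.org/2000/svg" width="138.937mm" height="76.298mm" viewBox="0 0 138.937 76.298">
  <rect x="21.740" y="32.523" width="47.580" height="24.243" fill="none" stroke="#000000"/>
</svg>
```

; Generated by LaserGRBL
G21
G90
G0 X21.740 Y43.775
M3 S356
G1 X69.320 Y43.775 F2757
G1 X69.320 Y19.532
G1 X21.740 Y19.532
G1 X21.740 Y43.775
M5

viewBox `0 0 138.937 76.298` with mm width/height → 1 unit = 1 mm. Flip: y_m = 76.298 − y_svg.

**Shape 1** — `<rect>` rectangle, stroke `#000000` → engrave (S356, F2757). Machine vertices: (21.740,43.775) → (69.320,43.775) → (69.320,19.532) → (21.740,19.532) → (21.740,43.775). Closed: final G1 returns to the first vertex.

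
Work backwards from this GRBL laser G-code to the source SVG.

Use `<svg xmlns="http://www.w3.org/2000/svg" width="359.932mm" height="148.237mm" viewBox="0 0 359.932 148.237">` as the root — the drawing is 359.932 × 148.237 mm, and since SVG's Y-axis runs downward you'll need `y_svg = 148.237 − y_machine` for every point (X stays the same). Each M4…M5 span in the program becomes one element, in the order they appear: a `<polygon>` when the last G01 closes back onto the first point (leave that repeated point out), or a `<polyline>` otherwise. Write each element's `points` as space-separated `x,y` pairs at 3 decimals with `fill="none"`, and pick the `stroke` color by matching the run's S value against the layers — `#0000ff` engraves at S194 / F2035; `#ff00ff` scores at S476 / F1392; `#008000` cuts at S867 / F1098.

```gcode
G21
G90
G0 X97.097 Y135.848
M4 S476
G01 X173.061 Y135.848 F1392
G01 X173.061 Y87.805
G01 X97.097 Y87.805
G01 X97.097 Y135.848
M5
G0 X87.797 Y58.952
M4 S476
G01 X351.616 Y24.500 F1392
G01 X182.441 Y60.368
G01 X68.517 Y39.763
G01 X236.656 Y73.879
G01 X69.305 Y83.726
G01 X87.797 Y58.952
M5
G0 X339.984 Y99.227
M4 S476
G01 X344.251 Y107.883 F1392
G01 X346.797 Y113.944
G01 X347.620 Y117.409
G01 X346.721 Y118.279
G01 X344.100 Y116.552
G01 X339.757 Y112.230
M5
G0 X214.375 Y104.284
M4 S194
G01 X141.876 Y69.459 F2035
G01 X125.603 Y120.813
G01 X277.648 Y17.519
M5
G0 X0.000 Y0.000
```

Machine Y-up, SVG Y-down with viewBox height 148.237, so y_svg = 148.237 − y_machine; X carries over.

Run 1: S476 ⇒ score layer `#ff00ff`. The run returns to its start, so emit a `<polygon>` with points (Y-flipped): 97.097,12.389 173.061,12.389 173.061,60.432 97.097,60.432.

Run 2: S476 ⇒ score layer `#ff00ff`. The run returns to its start, so emit a `<polygon>` with points (Y-flipped): 87.797,89.285 351.616,123.737 182.441,87.869 68.517,108.474 236.656,74.358 69.305,64.511.

Run 3: power S476 maps to stroke `#ff00ff` (score). The run is open, so emit a `<polyline>` with points (Y-flipped): 339.984,49.010 344.251,40.354 346.797,34.293 347.620,30.828 346.721,29.958 344.100,31.685 339.757,36.007.

Run 4: the run's S194 means `#0000ff` (engrave). The run is open, so emit a `<polyline>` with points (Y-flipped): 214.375,43.953 141.876,78.778 125.603,27.424 277.648,130.718.

<svg xmlns="http://www.w3.org/2000/svg" width="359.932mm" height="148.237mm" viewBox="0 0 359.932 148.237">
  <polygon points="97.097,12.389 173.061,12.389 173.061,60.432 97.097,60.432" fill="none" stroke="#ff00ff"/>
  <polygon points="87.797,89.285 351.616,123.737 182.441,87.869 68.517,108.474 236.656,74.358 69.305,64.511" fill="none" stroke="#ff00ff"/>
  <polyline points="339.984,49.010 344.251,40.354 346.797,34.293 347.620,30.828 346.721,29.958 344.100,31.685 339.757,36.007" fill="none" stroke="#ff00ff"/>
  <polyline points="214.375,43.953 141.876,78.778 125.603,27.424 277.648,130.718" fill="none" stroke="#0000ff"/>
</svg>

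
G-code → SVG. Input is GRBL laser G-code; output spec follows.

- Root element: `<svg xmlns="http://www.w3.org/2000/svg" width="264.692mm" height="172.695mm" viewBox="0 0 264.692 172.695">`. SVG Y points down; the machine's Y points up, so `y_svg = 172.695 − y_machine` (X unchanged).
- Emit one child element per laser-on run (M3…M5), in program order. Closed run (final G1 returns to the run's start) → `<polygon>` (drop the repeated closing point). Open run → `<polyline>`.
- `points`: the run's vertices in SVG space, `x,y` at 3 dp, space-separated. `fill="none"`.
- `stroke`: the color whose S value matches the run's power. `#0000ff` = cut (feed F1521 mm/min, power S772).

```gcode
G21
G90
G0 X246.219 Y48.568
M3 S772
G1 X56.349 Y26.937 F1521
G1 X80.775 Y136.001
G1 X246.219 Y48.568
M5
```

<svg xmlns="http://www.w3.org/2000/svg" width="264.692mm" height="172.695mm" viewBox="0 0 264.692 172.695">
  <polygon points="246.219,124.127 56.349,145.758 80.775,36.694" fill="none" stroke="#0000ff"/>
</svg>

y_svg = 172.695 − y_m. Every run uses S772, so all elements get stroke `#0000ff` (cut).

[1] closed run; points: 246.219,124.127 56.349,145.758 80.775,36.694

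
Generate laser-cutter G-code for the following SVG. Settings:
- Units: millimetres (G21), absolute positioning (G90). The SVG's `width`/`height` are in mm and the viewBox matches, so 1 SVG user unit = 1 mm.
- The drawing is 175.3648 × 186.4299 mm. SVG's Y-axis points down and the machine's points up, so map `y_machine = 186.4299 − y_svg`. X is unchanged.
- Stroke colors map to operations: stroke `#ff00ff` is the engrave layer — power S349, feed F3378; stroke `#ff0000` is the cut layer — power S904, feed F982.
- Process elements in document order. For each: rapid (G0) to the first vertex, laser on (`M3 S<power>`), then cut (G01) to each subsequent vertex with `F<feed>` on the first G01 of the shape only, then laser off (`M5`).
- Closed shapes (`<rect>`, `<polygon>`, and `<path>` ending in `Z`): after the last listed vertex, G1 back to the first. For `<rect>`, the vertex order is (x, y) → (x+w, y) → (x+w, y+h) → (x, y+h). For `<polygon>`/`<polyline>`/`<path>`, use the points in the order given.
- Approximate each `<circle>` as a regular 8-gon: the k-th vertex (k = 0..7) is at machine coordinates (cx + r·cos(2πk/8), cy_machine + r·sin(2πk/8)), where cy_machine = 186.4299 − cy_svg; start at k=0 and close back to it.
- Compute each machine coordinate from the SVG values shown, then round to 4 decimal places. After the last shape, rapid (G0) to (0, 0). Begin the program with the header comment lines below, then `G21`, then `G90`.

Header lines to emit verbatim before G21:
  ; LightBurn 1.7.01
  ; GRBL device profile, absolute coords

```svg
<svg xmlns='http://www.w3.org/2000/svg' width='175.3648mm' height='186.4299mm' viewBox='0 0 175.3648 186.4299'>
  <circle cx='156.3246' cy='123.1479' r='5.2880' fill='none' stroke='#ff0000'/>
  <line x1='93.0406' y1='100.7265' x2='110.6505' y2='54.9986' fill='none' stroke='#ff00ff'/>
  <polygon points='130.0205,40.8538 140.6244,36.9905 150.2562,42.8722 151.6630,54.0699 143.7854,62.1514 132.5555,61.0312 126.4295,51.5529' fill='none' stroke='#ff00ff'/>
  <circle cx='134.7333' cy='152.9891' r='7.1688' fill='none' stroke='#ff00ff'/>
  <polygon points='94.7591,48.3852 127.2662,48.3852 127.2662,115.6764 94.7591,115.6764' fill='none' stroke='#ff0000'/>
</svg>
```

; LightBurn 1.7.01
; GRBL device profile, absolute coords
G21
G90
G0 X161.6126 Y63.2820
M3 S904
G01 X160.0638 Y67.0212 F982
G01 X156.3246 Y68.5700
G01 X152.5854 Y67.0212
G01 X151.0366 Y63.2820
G01 X152.5854 Y59.5428
G01 X156.3246 Y57.9940
G01 X160.0638 Y59.5428
G01 X161.6126 Y63.2820
M5
G0 X93.0406 Y85.7034
M3 S349
G01 X110.6505 Y131.4313 F3378
M5
G0 X130.0205 Y145.5761
M3 S349
G01 X140.6244 Y149.4394 F3378
G01 X150.2562 Y143.5577
G01 X151.6630 Y132.3600
G01 X143.7854 Y124.2785
G01 X132.5555 Y125.3987
G01 X126.4295 Y134.8770
G01 X130.0205 Y145.5761
M5
G0 X141.9021 Y33.4408
M3 S349
G01 X139.8024 Y38.5099 F3378
G01 X134.7333 Y40.6096
G01 X129.6642 Y38.5099
G01 X127.5645 Y33.4408
G01 X129.6642 Y28.3717
G01 X134.7333 Y26.2720
G01 X139.8024 Y28.3717
G01 X141.9021 Y33.4408
M5
G0 X94.7591 Y138.0447
M3 S904
G01 X127.2662 Y138.0447 F982
G01 X127.2662 Y70.7535
G01 X94.7591 Y70.7535
G01 X94.7591 Y138.0447
M5
G0 X0.0000 Y0.0000

1 u = 1 mm; y_m = 186.4299 − y.

[1] `<circle>` circle, #ff0000→cut S904 F982: (161.6126,63.2820) → (160.0638,67.0212) → (156.3246,68.5700) → (152.5854,67.0212) → (151.0366,63.2820) → (152.5854,59.5428) → (156.3246,57.9940) → (160.0638,59.5428) → (161.6126,63.2820) (closed)

[2] `<line>` line segment, #ff00ff→engrave S349 F3378: (93.0406,85.7034) → (110.6505,131.4313)

[3] `<polygon>` regular polygon, #ff00ff→engrave S349 F3378: (130.0205,145.5761) → (140.6244,149.4394) → (150.2562,143.5577) → (151.6630,132.3600) → (143.7854,124.2785) → (132.5555,125.3987) → (126.4295,134.8770) → (130.0205,145.5761) (closed)

[4] `<circle>` circle, #ff00ff→engrave S349 F3378: (141.9021,33.4408) → (139.8024,38.5099) → (134.7333,40.6096) → (129.6642,38.5099) → (127.5645,33.4408) → (129.6642,28.3717) → (134.7333,26.2720) → (139.8024,28.3717) → (141.9021,33.4408) (closed)

[5] `<polygon>` rectangle, #ff0000→cut S904 F982: (94.7591,138.0447) → (127.2662,138.0447) → (127.2662,70.7535) → (94.7591,70.7535) → (94.7591,138.0447) (closed)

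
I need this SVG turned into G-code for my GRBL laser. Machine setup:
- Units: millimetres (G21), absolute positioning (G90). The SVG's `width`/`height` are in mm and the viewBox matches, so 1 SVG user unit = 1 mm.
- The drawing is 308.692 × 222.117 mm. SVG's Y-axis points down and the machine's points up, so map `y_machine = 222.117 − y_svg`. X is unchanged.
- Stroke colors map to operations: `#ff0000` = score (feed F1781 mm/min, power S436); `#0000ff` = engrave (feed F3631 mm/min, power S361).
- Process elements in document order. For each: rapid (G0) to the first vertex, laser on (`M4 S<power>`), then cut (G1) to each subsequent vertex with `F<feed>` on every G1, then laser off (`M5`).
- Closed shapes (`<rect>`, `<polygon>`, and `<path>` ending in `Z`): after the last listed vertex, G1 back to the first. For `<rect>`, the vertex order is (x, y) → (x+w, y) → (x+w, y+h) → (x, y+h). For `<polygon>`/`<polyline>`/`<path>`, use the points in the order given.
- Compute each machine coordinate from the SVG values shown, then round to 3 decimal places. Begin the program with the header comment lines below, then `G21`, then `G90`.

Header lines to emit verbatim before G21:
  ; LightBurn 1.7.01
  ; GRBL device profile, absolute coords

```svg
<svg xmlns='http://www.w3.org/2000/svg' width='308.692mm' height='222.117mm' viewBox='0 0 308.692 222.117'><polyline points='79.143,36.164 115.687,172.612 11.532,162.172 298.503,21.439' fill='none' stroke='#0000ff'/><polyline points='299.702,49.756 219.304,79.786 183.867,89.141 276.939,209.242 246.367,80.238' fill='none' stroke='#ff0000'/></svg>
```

1 u = 1 mm; y_m = 222.117 − y.

[1] `<polyline>` open polyline, #0000ff→engrave S361 F3631: (79.143,185.953) → (115.687,49.505) → (11.532,59.945) → (298.503,200.678)

[2] `<polyline>` open polyline, #ff0000→score S436 F1781: (299.702,172.361) → (219.304,142.331) → (183.867,132.976) → (276.939,12.875) → (246.367,141.879)

; LightBurn 1.7.01
; GRBL device profile, absolute coords
G21
G90
G0 X79.143 Y185.953
M4 S361
G1 X115.687 Y49.505 F3631
G1 X11.532 Y59.945 F3631
G1 X298.503 Y200.678 F3631
M5
G0 X299.702 Y172.361
M4 S436
G1 X219.304 Y142.331 F1781
G1 X183.867 Y132.976 F1781
G1 X276.939 Y12.875 F1781
G1 X246.367 Y141.879 F1781
M5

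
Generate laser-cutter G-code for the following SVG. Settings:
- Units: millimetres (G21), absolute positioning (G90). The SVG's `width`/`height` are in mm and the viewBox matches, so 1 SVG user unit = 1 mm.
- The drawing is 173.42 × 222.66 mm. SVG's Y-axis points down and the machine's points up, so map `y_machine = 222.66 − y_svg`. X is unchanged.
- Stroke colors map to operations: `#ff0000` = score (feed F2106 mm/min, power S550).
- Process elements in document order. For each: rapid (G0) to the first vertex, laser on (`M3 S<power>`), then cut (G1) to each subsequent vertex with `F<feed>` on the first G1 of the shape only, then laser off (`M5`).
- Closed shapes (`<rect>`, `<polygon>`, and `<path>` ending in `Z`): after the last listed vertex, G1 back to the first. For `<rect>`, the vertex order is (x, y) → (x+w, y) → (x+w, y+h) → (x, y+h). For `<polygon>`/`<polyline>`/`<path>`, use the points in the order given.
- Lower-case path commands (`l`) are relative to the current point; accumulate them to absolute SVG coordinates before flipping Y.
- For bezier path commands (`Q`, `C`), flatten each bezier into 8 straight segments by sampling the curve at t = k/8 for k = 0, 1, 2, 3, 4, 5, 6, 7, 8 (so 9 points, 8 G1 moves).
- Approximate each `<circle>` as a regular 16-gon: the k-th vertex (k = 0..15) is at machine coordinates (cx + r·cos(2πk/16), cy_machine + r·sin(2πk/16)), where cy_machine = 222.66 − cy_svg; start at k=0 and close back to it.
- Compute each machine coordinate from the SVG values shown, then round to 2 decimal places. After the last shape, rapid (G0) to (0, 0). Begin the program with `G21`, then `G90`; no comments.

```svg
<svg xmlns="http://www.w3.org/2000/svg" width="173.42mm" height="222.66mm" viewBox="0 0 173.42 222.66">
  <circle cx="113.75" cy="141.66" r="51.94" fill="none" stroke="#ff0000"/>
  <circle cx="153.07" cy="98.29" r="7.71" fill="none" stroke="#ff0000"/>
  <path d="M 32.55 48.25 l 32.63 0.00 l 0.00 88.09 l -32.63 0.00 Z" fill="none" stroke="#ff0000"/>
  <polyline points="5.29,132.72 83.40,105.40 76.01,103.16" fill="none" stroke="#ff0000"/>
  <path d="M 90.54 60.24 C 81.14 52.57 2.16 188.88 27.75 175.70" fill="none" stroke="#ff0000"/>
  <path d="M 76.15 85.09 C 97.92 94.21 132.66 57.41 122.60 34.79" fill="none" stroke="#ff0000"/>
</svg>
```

G21
G90
G0 X165.69 Y81.00
M3 S550
G1 X161.74 Y100.88 F2106
G1 X150.48 Y117.73
G1 X133.63 Y128.99
G1 X113.75 Y132.94
G1 X93.87 Y128.99
G1 X77.02 Y117.73
G1 X65.76 Y100.88
G1 X61.81 Y81.00
G1 X65.76 Y61.12
G1 X77.02 Y44.27
G1 X93.87 Y33.01
G1 X113.75 Y29.06
G1 X133.63 Y33.01
G1 X150.48 Y44.27
G1 X161.74 Y61.12
G1 X165.69 Y81.00
M5
G0 X160.78 Y124.37
M3 S550
G1 X160.19 Y127.32 F2106
G1 X158.52 Y129.82
G1 X156.02 Y131.49
G1 X153.07 Y132.08
G1 X150.12 Y131.49
G1 X147.62 Y129.82
G1 X145.95 Y127.32
G1 X145.36 Y124.37
G1 X145.95 Y121.42
G1 X147.62 Y118.92
G1 X150.12 Y117.25
G1 X153.07 Y116.66
G1 X156.02 Y117.25
G1 X158.52 Y118.92
G1 X160.19 Y121.42
G1 X160.78 Y124.37
M5
G0 X32.55 Y174.41
M3 S550
G1 X65.18 Y174.41 F2106
G1 X65.18 Y86.32
G1 X32.55 Y86.32
G1 X32.55 Y174.41
M5
G0 X5.29 Y89.94
M3 S550
G1 X83.40 Y117.26 F2106
G1 X76.01 Y119.50
M5
G0 X90.54 Y162.42
M3 S550
G1 X84.09 Y159.12 F2106
G1 X73.16 Y145.76
G1 X59.79 Y125.78
G1 X46.02 Y102.62
G1 X33.89 Y79.72
G1 X25.44 Y60.52
G1 X22.72 Y48.45
G1 X27.75 Y46.96
M5
G0 X76.15 Y137.57
M3 S550
G1 X84.81 Y136.19 F2106
G1 X94.01 Y138.40
G1 X103.07 Y143.51
G1 X111.31 Y150.82
G1 X118.06 Y159.61
G1 X122.65 Y169.19
G1 X124.39 Y178.84
G1 X122.60 Y187.87
M5
G0 X0.00 Y0.00

1 u = 1 mm; y_m = 222.66 − y.

[1] `<circle>` circle, #ff0000→score S550 F2106: (165.69,81.00) → (161.74,100.88) → (150.48,117.73) → (133.63,128.99) → (113.75,132.94) → (93.87,128.99) → (77.02,117.73) → (65.76,100.88) → (61.81,81.00) → (65.76,61.12) → (77.02,44.27) → (93.87,33.01) → (113.75,29.06) → (133.63,33.01) → (150.48,44.27) → (161.74,61.12) → (165.69,81.00) (closed)

[2] `<circle>` circle, #ff0000→score S550 F2106: (160.78,124.37) → (160.19,127.32) → (158.52,129.82) → (156.02,131.49) → (153.07,132.08) → (150.12,131.49) → (147.62,129.82) → (145.95,127.32) → (145.36,124.37) → (145.95,121.42) → (147.62,118.92) → (150.12,117.25) → (153.07,116.66) → (156.02,117.25) → (158.52,118.92) → (160.19,121.42) → (160.78,124.37) (closed)

[3] `<path>` rectangle, #ff0000→score S550 F2106: (32.55,174.41) → (65.18,174.41) → (65.18,86.32) → (32.55,86.32) → (32.55,174.41) (closed)

[4] `<polyline>` open polyline, #ff0000→score S550 F2106: (5.29,89.94) → (83.40,117.26) → (76.01,119.50)

[5] `<path>` cubic bezier, #ff0000→score S550 F2106: (90.54,162.42) → (84.09,159.12) → (73.16,145.76) → (59.79,125.78) → (46.02,102.62) → (33.89,79.72) → (25.44,60.52) → (22.72,48.45) → (27.75,46.96)

[6] `<path>` cubic bezier, #ff0000→score S550 F2106: (76.15,137.57) → (84.81,136.19) → (94.01,138.40) → (103.07,143.51) → (111.31,150.82) → (118.06,159.61) → (122.65,169.19) → (124.39,178.84) → (122.60,187.87)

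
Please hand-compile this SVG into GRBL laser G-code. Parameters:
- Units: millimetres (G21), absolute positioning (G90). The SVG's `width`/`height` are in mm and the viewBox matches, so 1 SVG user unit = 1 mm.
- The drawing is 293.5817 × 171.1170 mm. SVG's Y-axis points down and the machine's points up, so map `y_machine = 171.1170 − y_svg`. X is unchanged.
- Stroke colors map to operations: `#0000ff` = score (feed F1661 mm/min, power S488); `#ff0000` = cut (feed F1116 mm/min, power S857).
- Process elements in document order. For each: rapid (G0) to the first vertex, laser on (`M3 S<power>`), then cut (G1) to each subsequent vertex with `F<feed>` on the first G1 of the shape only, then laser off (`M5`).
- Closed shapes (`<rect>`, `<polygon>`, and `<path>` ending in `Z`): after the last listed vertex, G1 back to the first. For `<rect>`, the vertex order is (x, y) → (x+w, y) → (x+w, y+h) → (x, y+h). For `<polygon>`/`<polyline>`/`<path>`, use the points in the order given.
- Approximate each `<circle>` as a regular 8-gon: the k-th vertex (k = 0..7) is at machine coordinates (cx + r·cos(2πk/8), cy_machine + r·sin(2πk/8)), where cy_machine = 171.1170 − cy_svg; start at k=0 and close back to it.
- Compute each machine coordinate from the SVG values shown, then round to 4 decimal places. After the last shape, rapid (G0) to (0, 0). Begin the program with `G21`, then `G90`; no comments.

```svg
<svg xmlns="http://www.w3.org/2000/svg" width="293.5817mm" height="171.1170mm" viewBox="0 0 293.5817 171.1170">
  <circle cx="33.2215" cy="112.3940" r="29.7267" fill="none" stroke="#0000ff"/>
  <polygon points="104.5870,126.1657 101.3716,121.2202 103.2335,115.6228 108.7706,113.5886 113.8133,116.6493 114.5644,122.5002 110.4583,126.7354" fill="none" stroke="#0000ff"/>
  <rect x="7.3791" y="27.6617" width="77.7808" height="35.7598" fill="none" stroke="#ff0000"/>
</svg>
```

G21
G90
G0 X62.9482 Y58.7230
M3 S488
G1 X54.2415 Y79.7430 F1661
G1 X33.2215 Y88.4497
G1 X12.2015 Y79.7430
G1 X3.4948 Y58.7230
G1 X12.2015 Y37.7030
G1 X33.2215 Y28.9963
G1 X54.2415 Y37.7030
G1 X62.9482 Y58.7230
M5
G0 X104.5870 Y44.9513
M3 S488
G1 X101.3716 Y49.8968 F1661
G1 X103.2335 Y55.4942
G1 X108.7706 Y57.5284
G1 X113.8133 Y54.4677
G1 X114.5644 Y48.6168
G1 X110.4583 Y44.3816
G1 X104.5870 Y44.9513
M5
G0 X7.3791 Y143.4553
M3 S857
G1 X85.1599 Y143.4553 F1116
G1 X85.1599 Y107.6955
G1 X7.3791 Y107.6955
G1 X7.3791 Y143.4553
M5
G0 X0.0000 Y0.0000

1 u = 1 mm; y_m = 171.1170 − y.

[1] `<circle>` circle, #0000ff→score S488 F1661: (62.9482,58.7230) → (54.2415,79.7430) → (33.2215,88.4497) → (12.2015,79.7430) → (3.4948,58.7230) → (12.2015,37.7030) → (33.2215,28.9963) → (54.2415,37.7030) → (62.9482,58.7230) (closed)

[2] `<polygon>` regular polygon, #0000ff→score S488 F1661: (104.5870,44.9513) → (101.3716,49.8968) → (103.2335,55.4942) → (108.7706,57.5284) → (113.8133,54.4677) → (114.5644,48.6168) → (110.4583,44.3816) → (104.5870,44.9513) (closed)

[3] `<rect>` rectangle, #ff0000→cut S857 F1116: (7.3791,143.4553) → (85.1599,143.4553) → (85.1599,107.6955) → (7.3791,107.6955) → (7.3791,143.4553) (closed)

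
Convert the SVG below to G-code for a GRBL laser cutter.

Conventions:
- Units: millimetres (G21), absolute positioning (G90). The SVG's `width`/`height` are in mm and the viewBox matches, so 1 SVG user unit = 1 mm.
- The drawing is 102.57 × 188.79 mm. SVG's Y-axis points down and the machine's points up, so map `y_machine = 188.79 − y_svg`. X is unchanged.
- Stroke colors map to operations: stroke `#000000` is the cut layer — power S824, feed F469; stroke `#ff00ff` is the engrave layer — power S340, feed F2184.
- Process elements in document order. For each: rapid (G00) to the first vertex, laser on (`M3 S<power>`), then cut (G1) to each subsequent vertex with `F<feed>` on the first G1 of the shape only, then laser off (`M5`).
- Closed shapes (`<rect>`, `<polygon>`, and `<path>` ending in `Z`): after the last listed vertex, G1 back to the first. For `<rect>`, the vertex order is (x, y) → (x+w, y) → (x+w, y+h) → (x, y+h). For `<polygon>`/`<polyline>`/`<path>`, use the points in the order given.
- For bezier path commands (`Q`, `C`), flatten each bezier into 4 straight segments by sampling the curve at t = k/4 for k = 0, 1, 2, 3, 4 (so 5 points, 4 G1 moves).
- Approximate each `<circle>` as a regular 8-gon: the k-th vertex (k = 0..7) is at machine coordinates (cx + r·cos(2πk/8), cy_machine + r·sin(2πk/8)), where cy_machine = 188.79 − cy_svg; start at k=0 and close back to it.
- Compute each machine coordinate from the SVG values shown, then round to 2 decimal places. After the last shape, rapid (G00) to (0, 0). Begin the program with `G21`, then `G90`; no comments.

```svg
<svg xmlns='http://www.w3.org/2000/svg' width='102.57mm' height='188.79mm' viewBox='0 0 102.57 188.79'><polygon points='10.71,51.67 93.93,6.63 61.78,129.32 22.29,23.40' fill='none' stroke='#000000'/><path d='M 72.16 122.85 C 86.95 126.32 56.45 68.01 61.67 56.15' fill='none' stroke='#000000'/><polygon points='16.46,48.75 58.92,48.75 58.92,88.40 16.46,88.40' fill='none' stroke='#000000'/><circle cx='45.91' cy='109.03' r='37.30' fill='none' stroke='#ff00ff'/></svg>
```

1 u = 1 mm; y_m = 188.79 − y.

[1] `<polygon>` closed polygon, #000000→cut S824 F469: (10.71,137.12) → (93.93,182.16) → (61.78,59.47) → (22.29,165.39) → (10.71,137.12) (closed)

[2] `<path>` cubic bezier, #000000→cut S824 F469: (72.16,65.94) → (76.03,73.23) → (70.50,93.54) → (63.19,116.73) → (61.67,132.64)

[3] `<polygon>` rectangle, #000000→cut S824 F469: (16.46,140.04) → (58.92,140.04) → (58.92,100.39) → (16.46,100.39) → (16.46,140.04) (closed)

[4] `<circle>` circle, #ff00ff→engrave S340 F2184: (83.21,79.76) → (72.29,106.14) → (45.91,117.06) → (19.53,106.14) → (8.61,79.76) → (19.53,53.38) → (45.91,42.46) → (72.29,53.38) → (83.21,79.76) (closed)

G21
G90
G00 X10.71 Y137.12
M3 S824
G1 X93.93 Y182.16 F469
G1 X61.78 Y59.47
G1 X22.29 Y165.39
G1 X10.71 Y137.12
M5
G00 X72.16 Y65.94
M3 S824
G1 X76.03 Y73.23 F469
G1 X70.50 Y93.54
G1 X63.19 Y116.73
G1 X61.67 Y132.64
M5
G00 X16.46 Y140.04
M3 S824
G1 X58.92 Y140.04 F469
G1 X58.92 Y100.39
G1 X16.46 Y100.39
G1 X16.46 Y140.04
M5
G00 X83.21 Y79.76
M3 S340
G1 X72.29 Y106.14 F2184
G1 X45.91 Y117.06
G1 X19.53 Y106.14
G1 X8.61 Y79.76
G1 X19.53 Y53.38
G1 X45.91 Y42.46
G1 X72.29 Y53.38
G1 X83.21 Y79.76
M5
G00 X0.00 Y0.00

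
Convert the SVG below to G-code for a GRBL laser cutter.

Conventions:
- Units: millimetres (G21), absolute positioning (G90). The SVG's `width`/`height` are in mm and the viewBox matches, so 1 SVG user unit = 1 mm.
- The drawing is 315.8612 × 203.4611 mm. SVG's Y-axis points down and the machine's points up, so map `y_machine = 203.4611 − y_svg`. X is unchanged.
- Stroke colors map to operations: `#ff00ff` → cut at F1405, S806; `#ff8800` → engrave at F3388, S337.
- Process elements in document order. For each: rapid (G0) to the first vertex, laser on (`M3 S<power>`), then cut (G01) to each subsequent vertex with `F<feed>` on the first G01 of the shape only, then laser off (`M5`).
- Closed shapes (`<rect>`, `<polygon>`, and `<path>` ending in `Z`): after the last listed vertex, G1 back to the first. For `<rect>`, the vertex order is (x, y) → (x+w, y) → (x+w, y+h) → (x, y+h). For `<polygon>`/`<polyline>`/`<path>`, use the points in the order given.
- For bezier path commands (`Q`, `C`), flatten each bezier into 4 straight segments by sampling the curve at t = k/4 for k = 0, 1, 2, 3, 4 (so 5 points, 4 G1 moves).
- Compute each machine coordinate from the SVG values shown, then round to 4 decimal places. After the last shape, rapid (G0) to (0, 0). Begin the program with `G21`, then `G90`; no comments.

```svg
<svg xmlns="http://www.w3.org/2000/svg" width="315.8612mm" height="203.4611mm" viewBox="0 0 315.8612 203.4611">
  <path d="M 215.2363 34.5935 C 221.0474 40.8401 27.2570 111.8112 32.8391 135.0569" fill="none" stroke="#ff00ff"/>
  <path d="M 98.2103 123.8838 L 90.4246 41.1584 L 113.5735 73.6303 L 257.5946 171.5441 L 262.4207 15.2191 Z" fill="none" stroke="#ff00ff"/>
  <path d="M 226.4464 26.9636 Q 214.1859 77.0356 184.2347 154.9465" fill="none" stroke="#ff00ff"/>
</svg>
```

G21
G90
G0 X215.2363 Y168.8676
M3 S806
G01 X188.4033 Y153.8038 F1405
G01 X124.1236 Y125.0106
G01 X59.8009 Y93.0300
G01 X32.8391 Y68.4042
M5
G0 X98.2103 Y79.5773
M3 S806
G01 X90.4246 Y162.3027 F1405
G01 X113.5735 Y129.8308
G01 X257.5946 Y31.9170
G01 X262.4207 Y188.2420
G01 X98.2103 Y79.5773
M5
G0 X226.4464 Y176.4975
M3 S806
G01 X219.2105 Y149.7216 F1405
G01 X209.7632 Y119.4658
G01 X198.1046 Y85.7301
G01 X184.2347 Y48.5146
M5
G0 X0.0000 Y0.0000

viewBox `0 0 315.8612 203.4611` with mm width/height → 1 unit = 1 mm. Flip: y_m = 203.4611 − y_svg.

**Shape 1** — `<path>` cubic bezier, stroke `#ff00ff` → cut (S806, F1405). Control points (SVG): P0=(215.2363,34.5935), P1=(221.0474,40.8401), P2=(27.2570,111.8112), P3=(32.8391,135.0569); sampled at t=k/4. Machine vertices: (215.2363,168.8676) → (188.4033,153.8038) → (124.1236,125.0106) → (59.8009,93.0300) → (32.8391,68.4042). Open path.

**Shape 2** — `<path>` closed polygon, stroke `#ff00ff` → cut (S806, F1405). Machine vertices: (98.2103,79.5773) → (90.4246,162.3027) → (113.5735,129.8308) → (257.5946,31.9170) → (262.4207,188.2420) → (98.2103,79.5773). Closed: final G1 returns to the first vertex.

**Shape 3** — `<path>` quadratic bezier, stroke `#ff00ff` → cut (S806, F1405). Control points (SVG): P0=(226.4464,26.9636), P1=(214.1859,77.0356), P2=(184.2347,154.9465); sampled at t=k/4. Machine vertices: (226.4464,176.4975) → (219.2105,149.7216) → (209.7632,119.4658) → (198.1046,85.7301) → (184.2347,48.5146). Open path.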